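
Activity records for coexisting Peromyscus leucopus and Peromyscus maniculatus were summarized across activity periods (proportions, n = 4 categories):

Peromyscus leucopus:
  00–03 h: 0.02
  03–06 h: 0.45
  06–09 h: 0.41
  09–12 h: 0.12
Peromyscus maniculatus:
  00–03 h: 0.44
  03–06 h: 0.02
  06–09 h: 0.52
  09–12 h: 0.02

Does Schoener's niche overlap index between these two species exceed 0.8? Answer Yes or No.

Σ|p₁ᵢ − p₂ᵢ| = 0.42 + 0.43 + 0.11 + 0.10 = 1.06
D = 1 − ½ × 1.06 = 1 − 0.530 = 0.4700
D = 0.4700 < 0.8 → No.

No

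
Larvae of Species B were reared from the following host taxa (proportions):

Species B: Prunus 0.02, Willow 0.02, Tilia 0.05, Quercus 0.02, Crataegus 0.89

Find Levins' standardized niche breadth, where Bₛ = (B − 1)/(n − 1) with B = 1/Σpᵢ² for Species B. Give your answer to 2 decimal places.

Σpᵢ² = 0.02² + 0.02² + 0.05² + 0.02² + 0.89² = 0.0004 + 0.0004 + 0.0025 + 0.0004 + 0.7921 = 0.7958
B = 1 / 0.7958 = 1.2566
Bₛ = (B − 1)/(n − 1) = (1.2566 − 1)/(5 − 1) = 0.2566/4 = 0.0642

0.06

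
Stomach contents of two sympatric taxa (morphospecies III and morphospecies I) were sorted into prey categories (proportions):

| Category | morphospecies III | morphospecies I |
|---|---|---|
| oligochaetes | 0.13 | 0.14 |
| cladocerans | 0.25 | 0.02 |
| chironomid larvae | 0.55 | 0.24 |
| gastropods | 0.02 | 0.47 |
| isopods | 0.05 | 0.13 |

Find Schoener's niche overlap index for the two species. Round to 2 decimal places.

0.46

Σ|p₁ᵢ − p₂ᵢ| = 0.01 + 0.23 + 0.31 + 0.45 + 0.08 = 1.08
D = 1 − ½ × 1.08 = 1 − 0.540 = 0.4600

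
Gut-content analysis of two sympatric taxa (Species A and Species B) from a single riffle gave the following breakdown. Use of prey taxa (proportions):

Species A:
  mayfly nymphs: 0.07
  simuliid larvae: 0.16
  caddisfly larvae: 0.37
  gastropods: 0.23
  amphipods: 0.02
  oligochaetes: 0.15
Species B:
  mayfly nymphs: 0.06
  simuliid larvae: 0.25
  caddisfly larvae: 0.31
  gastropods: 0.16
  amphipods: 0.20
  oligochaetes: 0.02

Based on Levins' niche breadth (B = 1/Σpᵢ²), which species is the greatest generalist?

Σp_Aᵢ² = 0.07² + 0.16² + 0.37² + 0.23² + 0.02² + 0.15² = 0.0049 + 0.0256 + 0.1369 + 0.0529 + 0.0004 + 0.0225 = 0.2432
B_A = 1 / 0.2432 = 4.1118
Σp_Bᵢ² = 0.06² + 0.25² + 0.31² + 0.16² + 0.20² + 0.02² = 0.0036 + 0.0625 + 0.0961 + 0.0256 + 0.0400 + 0.0004 = 0.2282
B_B = 1 / 0.2282 = 4.3821
Highest B → broadest niche (most generalist): Species B (B = 4.38).

Species B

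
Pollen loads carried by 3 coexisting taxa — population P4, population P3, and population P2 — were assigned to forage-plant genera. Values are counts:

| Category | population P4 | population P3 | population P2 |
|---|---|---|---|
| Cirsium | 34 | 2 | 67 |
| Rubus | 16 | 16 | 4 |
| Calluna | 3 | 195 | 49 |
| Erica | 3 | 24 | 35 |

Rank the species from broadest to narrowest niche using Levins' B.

Proportions for population P4 (n=56): 34/56=0.6071, 16/56=0.2857, 3/56=0.0536, 3/56=0.0536
Proportions for population P3 (n=237): 2/237=0.0084, 16/237=0.0675, 195/237=0.8228, 24/237=0.1013
Proportions for population P2 (n=155): 67/155=0.4323, 4/155=0.0258, 49/155=0.3161, 35/155=0.2258
Σp_P4ᵢ² = 0.6071² + 0.2857² + 0.0536² + 0.0536² = 0.368570 + 0.081624 + 0.002873 + 0.002873 = 0.455940
B_P4 = 1 / 0.455940 = 2.1933
Σp_P3ᵢ² = 0.0084² + 0.0675² + 0.8228² + 0.1013² = 0.000071 + 0.004556 + 0.677000 + 0.010262 = 0.691889
B_P3 = 1 / 0.691889 = 1.4453
Σp_P2ᵢ² = 0.4323² + 0.0258² + 0.3161² + 0.2258² = 0.186883 + 0.000666 + 0.099919 + 0.050986 = 0.338454
B_P2 = 1 / 0.338454 = 2.9546
Ranking by B (broadest → narrowest): population P2 (2.95) > population P4 (2.19) > population P3 (1.45)

population P2 > population P4 > population P3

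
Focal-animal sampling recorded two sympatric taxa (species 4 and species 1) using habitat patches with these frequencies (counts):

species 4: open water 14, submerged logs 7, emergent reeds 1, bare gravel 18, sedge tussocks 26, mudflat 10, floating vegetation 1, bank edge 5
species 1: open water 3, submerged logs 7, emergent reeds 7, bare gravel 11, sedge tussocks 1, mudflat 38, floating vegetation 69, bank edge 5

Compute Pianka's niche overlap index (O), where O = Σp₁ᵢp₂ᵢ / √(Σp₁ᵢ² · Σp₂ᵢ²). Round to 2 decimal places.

0.27

Proportions for species 4 (n=82): 14/82=0.1707, 7/82=0.0854, 1/82=0.0122, 18/82=0.2195, 26/82=0.3171, 10/82=0.1220, 1/82=0.0122, 5/82=0.0610
Proportions for species 1 (n=141): 3/141=0.0213, 7/141=0.0496, 7/141=0.0496, 11/141=0.0780, 1/141=0.0071, 38/141=0.2695, 69/141=0.4894, 5/141=0.0355
Σ p₁ᵢp₂ᵢ = 0.003636 + 0.004236 + 0.000605 + 0.017121 + 0.002251 + 0.032879 + 0.005971 + 0.002166 = 0.068865
Σp_1ᵢ² = 0.1707² + 0.0854² + 0.0122² + 0.2195² + 0.3171² + 0.1220² + 0.0122² + 0.0610² = 0.029138 + 0.007293 + 0.000149 + 0.048180 + 0.100552 + 0.014884 + 0.000149 + 0.003721 = 0.204066
Σp_2ᵢ² = 0.0213² + 0.0496² + 0.0496² + 0.0780² + 0.0071² + 0.2695² + 0.4894² + 0.0355² = 0.000454 + 0.002460 + 0.002460 + 0.006084 + 0.000050 + 0.072630 + 0.239512 + 0.001260 = 0.324910
O = 0.068865 / √(0.204066 × 0.324910) = 0.068865 / 0.2574939 = 0.2674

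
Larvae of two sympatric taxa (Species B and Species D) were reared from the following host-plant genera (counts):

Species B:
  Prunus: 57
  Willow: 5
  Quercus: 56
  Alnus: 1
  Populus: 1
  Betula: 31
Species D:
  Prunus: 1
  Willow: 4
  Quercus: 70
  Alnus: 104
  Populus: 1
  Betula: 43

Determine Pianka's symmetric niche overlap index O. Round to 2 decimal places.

0.48

Proportions for Species B (n=151): 57/151=0.3775, 5/151=0.0331, 56/151=0.3709, 1/151=0.0066, 1/151=0.0066, 31/151=0.2053
Proportions for Species D (n=223): 1/223=0.0045, 4/223=0.0179, 70/223=0.3139, 104/223=0.4664, 1/223=0.0045, 43/223=0.1928
Σ p₁ᵢp₂ᵢ = 0.001699 + 0.000592 + 0.116426 + 0.003078 + 0.000030 + 0.039582 = 0.161407
Σp_1ᵢ² = 0.3775² + 0.0331² + 0.3709² + 0.0066² + 0.0066² + 0.2053² = 0.142506 + 0.001096 + 0.137567 + 0.000044 + 0.000044 + 0.042148 = 0.323405
Σp_2ᵢ² = 0.0045² + 0.0179² + 0.3139² + 0.4664² + 0.0045² + 0.1928² = 0.000020 + 0.000320 + 0.098533 + 0.217529 + 0.000020 + 0.037172 = 0.353594
O = 0.161407 / √(0.323405 × 0.353594) = 0.161407 / 0.3381628 = 0.4773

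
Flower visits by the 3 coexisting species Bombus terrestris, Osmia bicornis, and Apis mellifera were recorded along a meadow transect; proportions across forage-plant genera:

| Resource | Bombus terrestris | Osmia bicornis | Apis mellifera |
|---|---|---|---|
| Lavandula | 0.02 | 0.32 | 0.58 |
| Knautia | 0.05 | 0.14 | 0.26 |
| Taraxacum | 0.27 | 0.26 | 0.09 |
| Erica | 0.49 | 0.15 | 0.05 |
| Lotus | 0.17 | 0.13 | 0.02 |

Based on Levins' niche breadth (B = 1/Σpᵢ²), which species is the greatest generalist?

Σp_terrᵢ² = 0.02² + 0.05² + 0.27² + 0.49² + 0.17² = 0.0004 + 0.0025 + 0.0729 + 0.2401 + 0.0289 = 0.3448
B_terr = 1 / 0.3448 = 2.9002
Σp_bicoᵢ² = 0.32² + 0.14² + 0.26² + 0.15² + 0.13² = 0.1024 + 0.0196 + 0.0676 + 0.0225 + 0.0169 = 0.2290
B_bico = 1 / 0.2290 = 4.3668
Σp_mellᵢ² = 0.58² + 0.26² + 0.09² + 0.05² + 0.02² = 0.3364 + 0.0676 + 0.0081 + 0.0025 + 0.0004 = 0.4150
B_mell = 1 / 0.4150 = 2.4096
Highest B → broadest niche (most generalist): Osmia bicornis (B = 4.37).

Osmia bicornis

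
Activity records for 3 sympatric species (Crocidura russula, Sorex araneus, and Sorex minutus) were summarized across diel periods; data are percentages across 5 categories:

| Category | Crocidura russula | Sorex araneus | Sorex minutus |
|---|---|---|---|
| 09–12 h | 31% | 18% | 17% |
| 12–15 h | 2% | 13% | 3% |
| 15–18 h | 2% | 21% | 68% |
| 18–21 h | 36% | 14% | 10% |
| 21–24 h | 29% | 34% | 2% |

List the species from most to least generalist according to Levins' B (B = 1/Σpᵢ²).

Convert percentages to proportions (divide by 100).
Σp_russᵢ² = 0.31² + 0.02² + 0.02² + 0.36² + 0.29² = 0.0961 + 0.0004 + 0.0004 + 0.1296 + 0.0841 = 0.3106
B_russ = 1 / 0.3106 = 3.2196
Σp_aranᵢ² = 0.18² + 0.13² + 0.21² + 0.14² + 0.34² = 0.0324 + 0.0169 + 0.0441 + 0.0196 + 0.1156 = 0.2286
B_aran = 1 / 0.2286 = 4.3745
Σp_minuᵢ² = 0.17² + 0.03² + 0.68² + 0.10² + 0.02² = 0.0289 + 0.0009 + 0.4624 + 0.0100 + 0.0004 = 0.5026
B_minu = 1 / 0.5026 = 1.9897
Ranking by B (broadest → narrowest): Sorex araneus (4.37) > Crocidura russula (3.22) > Sorex minutus (1.99)

Sorex araneus > Crocidura russula > Sorex minutus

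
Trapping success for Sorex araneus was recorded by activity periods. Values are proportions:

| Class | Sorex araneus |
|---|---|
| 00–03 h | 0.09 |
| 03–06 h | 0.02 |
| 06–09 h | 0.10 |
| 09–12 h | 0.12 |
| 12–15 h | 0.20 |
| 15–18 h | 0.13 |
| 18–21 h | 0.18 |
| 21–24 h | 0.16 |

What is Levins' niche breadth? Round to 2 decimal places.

Σpᵢ² = 0.09² + 0.02² + 0.10² + 0.12² + 0.20² + 0.13² + 0.18² + 0.16² = 0.0081 + 0.0004 + 0.0100 + 0.0144 + 0.0400 + 0.0169 + 0.0324 + 0.0256 = 0.1478
B = 1 / 0.1478 = 6.7659

6.77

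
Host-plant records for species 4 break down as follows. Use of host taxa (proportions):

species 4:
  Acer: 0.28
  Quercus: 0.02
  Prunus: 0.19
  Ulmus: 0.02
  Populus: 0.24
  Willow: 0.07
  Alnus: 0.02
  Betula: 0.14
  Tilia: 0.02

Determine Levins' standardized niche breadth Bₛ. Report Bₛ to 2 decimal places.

0.51

Σpᵢ² = 0.28² + 0.02² + 0.19² + 0.02² + 0.24² + 0.07² + 0.02² + 0.14² + 0.02² = 0.0784 + 0.0004 + 0.0361 + 0.0004 + 0.0576 + 0.0049 + 0.0004 + 0.0196 + 0.0004 = 0.1982
B = 1 / 0.1982 = 5.0454
Bₛ = (B − 1)/(n − 1) = (5.0454 − 1)/(9 − 1) = 4.0454/8 = 0.5057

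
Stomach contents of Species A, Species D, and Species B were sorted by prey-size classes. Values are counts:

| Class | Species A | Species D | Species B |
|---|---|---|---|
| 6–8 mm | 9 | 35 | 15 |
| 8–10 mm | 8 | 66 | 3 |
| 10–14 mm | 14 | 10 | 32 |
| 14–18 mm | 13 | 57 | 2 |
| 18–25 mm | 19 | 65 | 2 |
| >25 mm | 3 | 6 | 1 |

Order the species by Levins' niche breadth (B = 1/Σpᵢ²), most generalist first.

Proportions for Species A (n=66): 9/66=0.1364, 8/66=0.1212, 14/66=0.2121, 13/66=0.1970, 19/66=0.2879, 3/66=0.0455
Proportions for Species D (n=239): 35/239=0.1464, 66/239=0.2762, 10/239=0.0418, 57/239=0.2385, 65/239=0.2720, 6/239=0.0251
Proportions for Species B (n=55): 15/55=0.2727, 3/55=0.0545, 32/55=0.5818, 2/55=0.0364, 2/55=0.0364, 1/55=0.0182
Σp_Aᵢ² = 0.1364² + 0.1212² + 0.2121² + 0.1970² + 0.2879² + 0.0455² = 0.018605 + 0.014689 + 0.044986 + 0.038809 + 0.082886 + 0.002070 = 0.202045
B_A = 1 / 0.202045 = 4.9494
Σp_Dᵢ² = 0.1464² + 0.2762² + 0.0418² + 0.2385² + 0.2720² + 0.0251² = 0.021433 + 0.076286 + 0.001747 + 0.056882 + 0.073984 + 0.000630 = 0.230962
B_D = 1 / 0.230962 = 4.3297
Σp_Bᵢ² = 0.2727² + 0.0545² + 0.5818² + 0.0364² + 0.0364² + 0.0182² = 0.074365 + 0.002970 + 0.338491 + 0.001325 + 0.001325 + 0.000331 = 0.418807
B_B = 1 / 0.418807 = 2.3877
Ranking by B (broadest → narrowest): Species A (4.95) > Species D (4.33) > Species B (2.39)

Species A > Species D > Species B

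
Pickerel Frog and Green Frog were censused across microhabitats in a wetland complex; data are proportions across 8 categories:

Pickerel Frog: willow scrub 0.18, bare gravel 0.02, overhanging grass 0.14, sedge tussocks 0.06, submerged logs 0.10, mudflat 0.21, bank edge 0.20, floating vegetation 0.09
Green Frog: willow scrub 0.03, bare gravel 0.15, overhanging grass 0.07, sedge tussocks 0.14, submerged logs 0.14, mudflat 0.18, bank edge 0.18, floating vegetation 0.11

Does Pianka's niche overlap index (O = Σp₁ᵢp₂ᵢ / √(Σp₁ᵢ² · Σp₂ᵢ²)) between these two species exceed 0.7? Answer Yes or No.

Yes

Σ p₁ᵢp₂ᵢ = 0.0054 + 0.0030 + 0.0098 + 0.0084 + 0.0140 + 0.0378 + 0.0360 + 0.0099 = 0.1243
Σp_1ᵢ² = 0.18² + 0.02² + 0.14² + 0.06² + 0.10² + 0.21² + 0.20² + 0.09² = 0.0324 + 0.0004 + 0.0196 + 0.0036 + 0.0100 + 0.0441 + 0.0400 + 0.0081 = 0.1582
Σp_2ᵢ² = 0.03² + 0.15² + 0.07² + 0.14² + 0.14² + 0.18² + 0.18² + 0.11² = 0.0009 + 0.0225 + 0.0049 + 0.0196 + 0.0196 + 0.0324 + 0.0324 + 0.0121 = 0.1444
O = 0.1243 / √(0.1582 × 0.1444) = 0.1243 / 0.15114 = 0.8224
O = 0.8224 > 0.7 → Yes.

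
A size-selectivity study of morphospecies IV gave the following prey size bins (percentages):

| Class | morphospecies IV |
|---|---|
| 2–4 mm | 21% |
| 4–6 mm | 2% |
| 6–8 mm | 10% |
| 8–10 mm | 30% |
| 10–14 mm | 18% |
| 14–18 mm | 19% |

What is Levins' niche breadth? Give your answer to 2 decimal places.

4.69

Convert percentages to proportions (divide by 100).
Σpᵢ² = 0.21² + 0.02² + 0.10² + 0.30² + 0.18² + 0.19² = 0.0441 + 0.0004 + 0.0100 + 0.0900 + 0.0324 + 0.0361 = 0.2130
B = 1 / 0.2130 = 4.6948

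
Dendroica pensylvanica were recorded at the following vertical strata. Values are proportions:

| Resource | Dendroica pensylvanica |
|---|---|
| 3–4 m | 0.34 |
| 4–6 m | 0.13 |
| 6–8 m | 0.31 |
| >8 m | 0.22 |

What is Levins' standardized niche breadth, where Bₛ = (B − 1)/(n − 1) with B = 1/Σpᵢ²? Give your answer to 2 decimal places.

0.87

Σpᵢ² = 0.34² + 0.13² + 0.31² + 0.22² = 0.1156 + 0.0169 + 0.0961 + 0.0484 = 0.2770
B = 1 / 0.2770 = 3.6101
Bₛ = (B − 1)/(n − 1) = (3.6101 − 1)/(4 − 1) = 2.6101/3 = 0.8700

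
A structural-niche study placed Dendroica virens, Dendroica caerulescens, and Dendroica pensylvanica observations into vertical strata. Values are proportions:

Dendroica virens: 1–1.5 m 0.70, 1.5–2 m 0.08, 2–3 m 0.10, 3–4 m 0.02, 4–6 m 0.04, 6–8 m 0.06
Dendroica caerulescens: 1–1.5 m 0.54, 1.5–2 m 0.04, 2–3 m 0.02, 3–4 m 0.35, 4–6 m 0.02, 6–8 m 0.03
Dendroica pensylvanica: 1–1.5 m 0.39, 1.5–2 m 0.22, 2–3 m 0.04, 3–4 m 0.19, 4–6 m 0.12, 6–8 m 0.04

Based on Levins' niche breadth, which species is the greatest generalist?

Σp_vireᵢ² = 0.70² + 0.08² + 0.10² + 0.02² + 0.04² + 0.06² = 0.4900 + 0.0064 + 0.0100 + 0.0004 + 0.0016 + 0.0036 = 0.5120
B_vire = 1 / 0.5120 = 1.9531
Σp_caerᵢ² = 0.54² + 0.04² + 0.02² + 0.35² + 0.02² + 0.03² = 0.2916 + 0.0016 + 0.0004 + 0.1225 + 0.0004 + 0.0009 = 0.4174
B_caer = 1 / 0.4174 = 2.3958
Σp_pensᵢ² = 0.39² + 0.22² + 0.04² + 0.19² + 0.12² + 0.04² = 0.1521 + 0.0484 + 0.0016 + 0.0361 + 0.0144 + 0.0016 = 0.2542
B_pens = 1 / 0.2542 = 3.9339
Highest B → broadest niche (most generalist): Dendroica pensylvanica (B = 3.93).

Dendroica pensylvanica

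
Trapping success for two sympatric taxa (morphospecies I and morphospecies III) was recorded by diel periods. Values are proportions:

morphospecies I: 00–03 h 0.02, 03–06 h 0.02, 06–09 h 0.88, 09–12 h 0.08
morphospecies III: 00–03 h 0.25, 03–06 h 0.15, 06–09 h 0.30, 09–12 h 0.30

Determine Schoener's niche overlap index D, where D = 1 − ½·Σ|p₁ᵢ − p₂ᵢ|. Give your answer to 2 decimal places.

0.42

Σ|p₁ᵢ − p₂ᵢ| = 0.23 + 0.13 + 0.58 + 0.22 = 1.16
D = 1 − ½ × 1.16 = 1 − 0.580 = 0.4200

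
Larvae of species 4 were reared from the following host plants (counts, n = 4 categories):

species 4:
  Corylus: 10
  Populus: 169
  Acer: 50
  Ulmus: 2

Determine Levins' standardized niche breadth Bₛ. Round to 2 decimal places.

0.24

Proportions for species 4 (n=231): 10/231=0.0433, 169/231=0.7316, 50/231=0.2165, 2/231=0.0087
Σpᵢ² = 0.0433² + 0.7316² + 0.2165² + 0.0087² = 0.001875 + 0.535239 + 0.046872 + 0.000076 = 0.584062
B = 1 / 0.584062 = 1.7121
Bₛ = (B − 1)/(n − 1) = (1.7121 − 1)/(4 − 1) = 0.7121/3 = 0.2374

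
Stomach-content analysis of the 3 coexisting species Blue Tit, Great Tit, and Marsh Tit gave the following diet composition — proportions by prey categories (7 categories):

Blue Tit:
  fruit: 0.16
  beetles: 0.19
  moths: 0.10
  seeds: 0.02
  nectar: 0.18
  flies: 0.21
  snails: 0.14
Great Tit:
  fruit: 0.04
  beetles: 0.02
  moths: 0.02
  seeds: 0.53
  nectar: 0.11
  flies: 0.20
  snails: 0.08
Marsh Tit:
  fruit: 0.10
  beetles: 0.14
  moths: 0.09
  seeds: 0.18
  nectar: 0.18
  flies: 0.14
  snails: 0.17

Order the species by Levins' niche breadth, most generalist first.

Marsh Tit > Blue Tit > Great Tit

Σp_Blueᵢ² = 0.16² + 0.19² + 0.10² + 0.02² + 0.18² + 0.21² + 0.14² = 0.0256 + 0.0361 + 0.0100 + 0.0004 + 0.0324 + 0.0441 + 0.0196 = 0.1682
B_Blue = 1 / 0.1682 = 5.9453
Σp_Greaᵢ² = 0.04² + 0.02² + 0.02² + 0.53² + 0.11² + 0.20² + 0.08² = 0.0016 + 0.0004 + 0.0004 + 0.2809 + 0.0121 + 0.0400 + 0.0064 = 0.3418
B_Grea = 1 / 0.3418 = 2.9257
Σp_Marsᵢ² = 0.10² + 0.14² + 0.09² + 0.18² + 0.18² + 0.14² + 0.17² = 0.0100 + 0.0196 + 0.0081 + 0.0324 + 0.0324 + 0.0196 + 0.0289 = 0.1510
B_Mars = 1 / 0.1510 = 6.6225
Ranking by B (broadest → narrowest): Marsh Tit (6.62) > Blue Tit (5.95) > Great Tit (2.93)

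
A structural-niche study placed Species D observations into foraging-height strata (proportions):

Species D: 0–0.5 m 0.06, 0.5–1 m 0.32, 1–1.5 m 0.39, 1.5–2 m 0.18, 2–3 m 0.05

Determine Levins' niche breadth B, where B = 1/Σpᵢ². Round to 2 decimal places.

Σpᵢ² = 0.06² + 0.32² + 0.39² + 0.18² + 0.05² = 0.0036 + 0.1024 + 0.1521 + 0.0324 + 0.0025 = 0.2930
B = 1 / 0.2930 = 3.4130

3.41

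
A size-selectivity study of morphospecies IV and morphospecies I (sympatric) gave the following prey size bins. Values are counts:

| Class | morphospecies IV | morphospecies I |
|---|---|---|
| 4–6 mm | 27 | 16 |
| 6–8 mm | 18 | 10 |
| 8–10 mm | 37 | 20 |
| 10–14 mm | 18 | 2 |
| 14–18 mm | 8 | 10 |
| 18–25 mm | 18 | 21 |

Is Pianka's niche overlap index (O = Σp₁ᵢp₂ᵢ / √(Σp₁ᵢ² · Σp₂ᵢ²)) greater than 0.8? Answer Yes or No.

Proportions for morphospecies IV (n=126): 27/126=0.2143, 18/126=0.1429, 37/126=0.2937, 18/126=0.1429, 8/126=0.0635, 18/126=0.1429
Proportions for morphospecies I (n=79): 16/79=0.2025, 10/79=0.1266, 20/79=0.2532, 2/79=0.0253, 10/79=0.1266, 21/79=0.2658
Σ p₁ᵢp₂ᵢ = 0.043396 + 0.018091 + 0.074365 + 0.003615 + 0.008039 + 0.037983 = 0.185489
Σp_1ᵢ² = 0.2143² + 0.1429² + 0.2937² + 0.1429² + 0.0635² + 0.1429² = 0.045924 + 0.020420 + 0.086260 + 0.020420 + 0.004032 + 0.020420 = 0.197476
Σp_2ᵢ² = 0.2025² + 0.1266² + 0.2532² + 0.0253² + 0.1266² + 0.2658² = 0.041006 + 0.016028 + 0.064110 + 0.000640 + 0.016028 + 0.070650 = 0.208462
O = 0.185489 / √(0.197476 × 0.208462) = 0.185489 / 0.2028947 = 0.9142
O = 0.9142 > 0.8 → Yes.

Yes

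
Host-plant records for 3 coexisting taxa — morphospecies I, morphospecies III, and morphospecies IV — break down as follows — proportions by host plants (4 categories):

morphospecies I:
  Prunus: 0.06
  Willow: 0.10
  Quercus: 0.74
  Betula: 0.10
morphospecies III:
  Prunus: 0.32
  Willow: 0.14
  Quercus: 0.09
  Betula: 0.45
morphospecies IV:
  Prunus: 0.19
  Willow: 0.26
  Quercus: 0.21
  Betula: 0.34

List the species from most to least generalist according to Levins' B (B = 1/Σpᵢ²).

morphospecies IV > morphospecies III > morphospecies I

Σp_Iᵢ² = 0.06² + 0.10² + 0.74² + 0.10² = 0.0036 + 0.0100 + 0.5476 + 0.0100 = 0.5712
B_I = 1 / 0.5712 = 1.7507
Σp_IIIᵢ² = 0.32² + 0.14² + 0.09² + 0.45² = 0.1024 + 0.0196 + 0.0081 + 0.2025 = 0.3326
B_III = 1 / 0.3326 = 3.0066
Σp_IVᵢ² = 0.19² + 0.26² + 0.21² + 0.34² = 0.0361 + 0.0676 + 0.0441 + 0.1156 = 0.2634
B_IV = 1 / 0.2634 = 3.7965
Ranking by B (broadest → narrowest): morphospecies IV (3.80) > morphospecies III (3.01) > morphospecies I (1.75)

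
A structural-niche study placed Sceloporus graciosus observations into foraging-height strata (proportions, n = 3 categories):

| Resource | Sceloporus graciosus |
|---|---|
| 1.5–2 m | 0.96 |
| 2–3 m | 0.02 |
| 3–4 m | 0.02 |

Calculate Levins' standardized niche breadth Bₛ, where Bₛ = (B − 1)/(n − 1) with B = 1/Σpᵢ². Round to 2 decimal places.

Σpᵢ² = 0.96² + 0.02² + 0.02² = 0.9216 + 0.0004 + 0.0004 = 0.9224
B = 1 / 0.9224 = 1.0841
Bₛ = (B − 1)/(n − 1) = (1.0841 − 1)/(3 − 1) = 0.0841/2 = 0.0421

0.04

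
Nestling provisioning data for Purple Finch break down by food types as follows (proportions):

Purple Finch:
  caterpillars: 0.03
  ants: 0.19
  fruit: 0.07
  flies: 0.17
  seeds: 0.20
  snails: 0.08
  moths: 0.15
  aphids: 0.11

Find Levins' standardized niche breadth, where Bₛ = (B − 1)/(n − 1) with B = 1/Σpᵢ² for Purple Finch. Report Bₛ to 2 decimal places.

Σpᵢ² = 0.03² + 0.19² + 0.07² + 0.17² + 0.20² + 0.08² + 0.15² + 0.11² = 0.0009 + 0.0361 + 0.0049 + 0.0289 + 0.0400 + 0.0064 + 0.0225 + 0.0121 = 0.1518
B = 1 / 0.1518 = 6.5876
Bₛ = (B − 1)/(n − 1) = (6.5876 − 1)/(8 − 1) = 5.5876/7 = 0.7982

0.80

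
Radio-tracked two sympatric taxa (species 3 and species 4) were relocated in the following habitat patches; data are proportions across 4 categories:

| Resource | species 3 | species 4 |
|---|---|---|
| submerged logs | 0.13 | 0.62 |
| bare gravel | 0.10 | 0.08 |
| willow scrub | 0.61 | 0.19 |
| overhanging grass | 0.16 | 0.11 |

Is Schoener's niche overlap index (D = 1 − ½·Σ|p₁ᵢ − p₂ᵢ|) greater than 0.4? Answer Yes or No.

Yes

Σ|p₁ᵢ − p₂ᵢ| = 0.49 + 0.02 + 0.42 + 0.05 = 0.98
D = 1 − ½ × 0.98 = 1 − 0.490 = 0.5100
D = 0.5100 > 0.4 → Yes.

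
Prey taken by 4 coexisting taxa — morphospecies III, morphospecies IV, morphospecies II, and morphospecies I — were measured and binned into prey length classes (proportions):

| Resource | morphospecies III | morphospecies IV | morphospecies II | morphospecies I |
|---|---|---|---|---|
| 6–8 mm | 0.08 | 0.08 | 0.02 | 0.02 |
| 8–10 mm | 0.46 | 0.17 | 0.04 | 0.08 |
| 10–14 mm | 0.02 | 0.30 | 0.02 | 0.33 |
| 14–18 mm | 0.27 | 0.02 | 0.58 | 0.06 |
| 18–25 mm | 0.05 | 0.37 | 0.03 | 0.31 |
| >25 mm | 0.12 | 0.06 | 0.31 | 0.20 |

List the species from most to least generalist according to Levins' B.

morphospecies I > morphospecies IV > morphospecies III > morphospecies II

Σp_IIIᵢ² = 0.08² + 0.46² + 0.02² + 0.27² + 0.05² + 0.12² = 0.0064 + 0.2116 + 0.0004 + 0.0729 + 0.0025 + 0.0144 = 0.3082
B_III = 1 / 0.3082 = 3.2446
Σp_IVᵢ² = 0.08² + 0.17² + 0.30² + 0.02² + 0.37² + 0.06² = 0.0064 + 0.0289 + 0.0900 + 0.0004 + 0.1369 + 0.0036 = 0.2662
B_IV = 1 / 0.2662 = 3.7566
Σp_IIᵢ² = 0.02² + 0.04² + 0.02² + 0.58² + 0.03² + 0.31² = 0.0004 + 0.0016 + 0.0004 + 0.3364 + 0.0009 + 0.0961 = 0.4358
B_II = 1 / 0.4358 = 2.2946
Σp_Iᵢ² = 0.02² + 0.08² + 0.33² + 0.06² + 0.31² + 0.20² = 0.0004 + 0.0064 + 0.1089 + 0.0036 + 0.0961 + 0.0400 = 0.2554
B_I = 1 / 0.2554 = 3.9154
Ranking by B (broadest → narrowest): morphospecies I (3.92) > morphospecies IV (3.76) > morphospecies III (3.24) > morphospecies II (2.29)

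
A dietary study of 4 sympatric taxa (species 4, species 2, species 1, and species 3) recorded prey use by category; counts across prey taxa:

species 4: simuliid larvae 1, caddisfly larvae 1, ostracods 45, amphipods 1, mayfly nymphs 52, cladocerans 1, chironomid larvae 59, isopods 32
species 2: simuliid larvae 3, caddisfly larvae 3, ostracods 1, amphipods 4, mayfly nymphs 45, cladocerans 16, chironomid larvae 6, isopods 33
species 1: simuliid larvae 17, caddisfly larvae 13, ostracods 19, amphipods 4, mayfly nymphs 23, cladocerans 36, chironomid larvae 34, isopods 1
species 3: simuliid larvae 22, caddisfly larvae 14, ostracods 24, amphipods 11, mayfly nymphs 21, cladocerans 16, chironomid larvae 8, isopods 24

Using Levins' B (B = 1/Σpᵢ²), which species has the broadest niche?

species 3

Proportions for species 4 (n=192): 1/192=0.0052, 1/192=0.0052, 45/192=0.2344, 1/192=0.0052, 52/192=0.2708, 1/192=0.0052, 59/192=0.3073, 32/192=0.1667
Proportions for species 2 (n=111): 3/111=0.0270, 3/111=0.0270, 1/111=0.0090, 4/111=0.0360, 45/111=0.4054, 16/111=0.1441, 6/111=0.0541, 33/111=0.2973
Proportions for species 1 (n=147): 17/147=0.1156, 13/147=0.0884, 19/147=0.1293, 4/147=0.0272, 23/147=0.1565, 36/147=0.2449, 34/147=0.2313, 1/147=0.0068
Proportions for species 3 (n=140): 22/140=0.1571, 14/140=0.1000, 24/140=0.1714, 11/140=0.0786, 21/140=0.1500, 16/140=0.1143, 8/140=0.0571, 24/140=0.1714
Σp_4ᵢ² = 0.0052² + 0.0052² + 0.2344² + 0.0052² + 0.2708² + 0.0052² + 0.3073² + 0.1667² = 0.000027 + 0.000027 + 0.054943 + 0.000027 + 0.073333 + 0.000027 + 0.094433 + 0.027789 = 0.250606
B_4 = 1 / 0.250606 = 3.9903
Σp_2ᵢ² = 0.0270² + 0.0270² + 0.0090² + 0.0360² + 0.4054² + 0.1441² + 0.0541² + 0.2973² = 0.000729 + 0.000729 + 0.000081 + 0.001296 + 0.164349 + 0.020765 + 0.002927 + 0.088387 = 0.279263
B_2 = 1 / 0.279263 = 3.5809
Σp_1ᵢ² = 0.1156² + 0.0884² + 0.1293² + 0.0272² + 0.1565² + 0.2449² + 0.2313² + 0.0068² = 0.013363 + 0.007815 + 0.016718 + 0.000740 + 0.024492 + 0.059976 + 0.053500 + 0.000046 = 0.176650
B_1 = 1 / 0.176650 = 5.6609
Σp_3ᵢ² = 0.1571² + 0.1000² + 0.1714² + 0.0786² + 0.1500² + 0.1143² + 0.0571² + 0.1714² = 0.024680 + 0.010000 + 0.029378 + 0.006178 + 0.022500 + 0.013064 + 0.003260 + 0.029378 = 0.138438
B_3 = 1 / 0.138438 = 7.2235
Highest B → broadest niche (most generalist): species 3 (B = 7.22).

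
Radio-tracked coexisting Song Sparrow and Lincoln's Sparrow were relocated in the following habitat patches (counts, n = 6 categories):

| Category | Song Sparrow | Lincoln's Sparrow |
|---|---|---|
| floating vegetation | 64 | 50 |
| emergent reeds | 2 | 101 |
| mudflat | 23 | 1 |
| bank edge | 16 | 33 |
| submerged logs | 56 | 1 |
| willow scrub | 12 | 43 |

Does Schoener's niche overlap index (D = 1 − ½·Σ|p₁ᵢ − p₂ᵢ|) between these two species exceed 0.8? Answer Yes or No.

Proportions for Song Sparrow (n=173): 64/173=0.3699, 2/173=0.0116, 23/173=0.1329, 16/173=0.0925, 56/173=0.3237, 12/173=0.0694
Proportions for Lincoln's Sparrow (n=229): 50/229=0.2183, 101/229=0.4410, 1/229=0.0044, 33/229=0.1441, 1/229=0.0044, 43/229=0.1878
Σ|p₁ᵢ − p₂ᵢ| = 0.1516 + 0.4294 + 0.1285 + 0.0516 + 0.3193 + 0.1184 = 1.1988
D = 1 − ½ × 1.1988 = 1 − 0.59940 = 0.40060
D = 0.40060 < 0.8 → No.

No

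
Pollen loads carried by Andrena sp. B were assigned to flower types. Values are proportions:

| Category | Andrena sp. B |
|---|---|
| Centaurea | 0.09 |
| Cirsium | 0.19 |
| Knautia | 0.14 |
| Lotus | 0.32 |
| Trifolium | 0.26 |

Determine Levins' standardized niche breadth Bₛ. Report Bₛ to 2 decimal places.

0.82

Σpᵢ² = 0.09² + 0.19² + 0.14² + 0.32² + 0.26² = 0.0081 + 0.0361 + 0.0196 + 0.1024 + 0.0676 = 0.2338
B = 1 / 0.2338 = 4.2772
Bₛ = (B − 1)/(n − 1) = (4.2772 − 1)/(5 − 1) = 3.2772/4 = 0.8193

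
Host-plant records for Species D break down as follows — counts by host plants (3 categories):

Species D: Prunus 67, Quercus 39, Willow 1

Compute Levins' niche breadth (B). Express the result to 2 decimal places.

Proportions for Species D (n=107): 67/107=0.6262, 39/107=0.3645, 1/107=0.0093
Σpᵢ² = 0.6262² + 0.3645² + 0.0093² = 0.392126 + 0.132860 + 0.000086 = 0.525072
B = 1 / 0.525072 = 1.9045

1.90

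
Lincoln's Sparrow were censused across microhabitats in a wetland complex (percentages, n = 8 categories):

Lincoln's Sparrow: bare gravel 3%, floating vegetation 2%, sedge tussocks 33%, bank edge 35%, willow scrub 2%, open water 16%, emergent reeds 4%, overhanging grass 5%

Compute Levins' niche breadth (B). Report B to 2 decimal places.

3.81

Convert percentages to proportions (divide by 100).
Σpᵢ² = 0.03² + 0.02² + 0.33² + 0.35² + 0.02² + 0.16² + 0.04² + 0.05² = 0.0009 + 0.0004 + 0.1089 + 0.1225 + 0.0004 + 0.0256 + 0.0016 + 0.0025 = 0.2628
B = 1 / 0.2628 = 3.8052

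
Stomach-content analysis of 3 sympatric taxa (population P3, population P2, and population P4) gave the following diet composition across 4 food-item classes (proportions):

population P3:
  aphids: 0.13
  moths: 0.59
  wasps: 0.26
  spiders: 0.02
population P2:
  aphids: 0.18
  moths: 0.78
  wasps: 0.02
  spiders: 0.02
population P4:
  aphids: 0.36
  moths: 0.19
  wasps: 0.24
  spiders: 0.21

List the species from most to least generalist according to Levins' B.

Σp_P3ᵢ² = 0.13² + 0.59² + 0.26² + 0.02² = 0.0169 + 0.3481 + 0.0676 + 0.0004 = 0.4330
B_P3 = 1 / 0.4330 = 2.3095
Σp_P2ᵢ² = 0.18² + 0.78² + 0.02² + 0.02² = 0.0324 + 0.6084 + 0.0004 + 0.0004 = 0.6416
B_P2 = 1 / 0.6416 = 1.5586
Σp_P4ᵢ² = 0.36² + 0.19² + 0.24² + 0.21² = 0.1296 + 0.0361 + 0.0576 + 0.0441 = 0.2674
B_P4 = 1 / 0.2674 = 3.7397
Ranking by B (broadest → narrowest): population P4 (3.74) > population P3 (2.31) > population P2 (1.56)

population P4 > population P3 > population P2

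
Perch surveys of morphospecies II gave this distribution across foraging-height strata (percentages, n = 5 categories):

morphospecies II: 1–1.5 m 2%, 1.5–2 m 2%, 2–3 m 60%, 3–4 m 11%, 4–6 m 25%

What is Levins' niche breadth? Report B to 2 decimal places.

2.30

Convert percentages to proportions (divide by 100).
Σpᵢ² = 0.02² + 0.02² + 0.60² + 0.11² + 0.25² = 0.0004 + 0.0004 + 0.3600 + 0.0121 + 0.0625 = 0.4354
B = 1 / 0.4354 = 2.2967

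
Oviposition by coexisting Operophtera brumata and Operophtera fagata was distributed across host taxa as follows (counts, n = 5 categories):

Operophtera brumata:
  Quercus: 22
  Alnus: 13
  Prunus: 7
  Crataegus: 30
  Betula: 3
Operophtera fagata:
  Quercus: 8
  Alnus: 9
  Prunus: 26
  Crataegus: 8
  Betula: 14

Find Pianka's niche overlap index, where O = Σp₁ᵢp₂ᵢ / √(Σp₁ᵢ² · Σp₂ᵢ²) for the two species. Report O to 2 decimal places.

0.57

Proportions for Operophtera brumata (n=75): 22/75=0.2933, 13/75=0.1733, 7/75=0.0933, 30/75=0.4000, 3/75=0.0400
Proportions for Operophtera fagata (n=65): 8/65=0.1231, 9/65=0.1385, 26/65=0.4000, 8/65=0.1231, 14/65=0.2154
Σ p₁ᵢp₂ᵢ = 0.036105 + 0.024002 + 0.037320 + 0.049240 + 0.008616 = 0.155283
Σp_1ᵢ² = 0.2933² + 0.1733² + 0.0933² + 0.4000² + 0.0400² = 0.086025 + 0.030033 + 0.008705 + 0.160000 + 0.001600 = 0.286363
Σp_2ᵢ² = 0.1231² + 0.1385² + 0.4000² + 0.1231² + 0.2154² = 0.015154 + 0.019182 + 0.160000 + 0.015154 + 0.046397 = 0.255887
O = 0.155283 / √(0.286363 × 0.255887) = 0.155283 / 0.2706965 = 0.5736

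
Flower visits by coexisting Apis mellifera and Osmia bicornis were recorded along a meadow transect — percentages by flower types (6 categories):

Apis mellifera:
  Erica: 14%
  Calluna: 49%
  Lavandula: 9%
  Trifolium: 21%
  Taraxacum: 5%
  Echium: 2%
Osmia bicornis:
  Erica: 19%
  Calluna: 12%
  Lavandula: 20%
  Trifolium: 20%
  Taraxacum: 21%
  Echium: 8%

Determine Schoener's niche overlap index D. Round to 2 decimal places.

Convert percentages to proportions (divide by 100).
Σ|p₁ᵢ − p₂ᵢ| = 0.05 + 0.37 + 0.11 + 0.01 + 0.16 + 0.06 = 0.76
D = 1 − ½ × 0.76 = 1 − 0.380 = 0.6200

0.62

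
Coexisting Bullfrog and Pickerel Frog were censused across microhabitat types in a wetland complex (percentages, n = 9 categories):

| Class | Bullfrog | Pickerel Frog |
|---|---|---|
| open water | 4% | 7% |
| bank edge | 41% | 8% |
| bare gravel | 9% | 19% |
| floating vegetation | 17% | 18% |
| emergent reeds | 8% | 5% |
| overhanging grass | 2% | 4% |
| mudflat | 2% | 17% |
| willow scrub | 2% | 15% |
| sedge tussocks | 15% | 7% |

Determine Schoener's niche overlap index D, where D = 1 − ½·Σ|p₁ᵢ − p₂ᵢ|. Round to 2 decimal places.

0.56

Convert percentages to proportions (divide by 100).
Σ|p₁ᵢ − p₂ᵢ| = 0.03 + 0.33 + 0.10 + 0.01 + 0.03 + 0.02 + 0.15 + 0.13 + 0.08 = 0.88
D = 1 − ½ × 0.88 = 1 − 0.440 = 0.5600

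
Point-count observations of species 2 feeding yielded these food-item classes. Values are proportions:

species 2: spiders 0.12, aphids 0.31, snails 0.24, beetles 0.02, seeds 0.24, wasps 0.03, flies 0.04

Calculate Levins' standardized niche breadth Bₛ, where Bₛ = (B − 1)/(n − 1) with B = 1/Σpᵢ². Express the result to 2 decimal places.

Σpᵢ² = 0.12² + 0.31² + 0.24² + 0.02² + 0.24² + 0.03² + 0.04² = 0.0144 + 0.0961 + 0.0576 + 0.0004 + 0.0576 + 0.0009 + 0.0016 = 0.2286
B = 1 / 0.2286 = 4.3745
Bₛ = (B − 1)/(n − 1) = (4.3745 − 1)/(7 − 1) = 3.3745/6 = 0.5624

0.56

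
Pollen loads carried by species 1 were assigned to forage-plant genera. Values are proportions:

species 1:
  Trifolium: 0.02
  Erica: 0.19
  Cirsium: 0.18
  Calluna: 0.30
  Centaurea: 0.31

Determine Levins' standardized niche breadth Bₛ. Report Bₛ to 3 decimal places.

0.730

Σpᵢ² = 0.02² + 0.19² + 0.18² + 0.30² + 0.31² = 0.0004 + 0.0361 + 0.0324 + 0.0900 + 0.0961 = 0.2550
B = 1 / 0.2550 = 3.92157
Bₛ = (B − 1)/(n − 1) = (3.92157 − 1)/(5 − 1) = 2.92157/4 = 0.73039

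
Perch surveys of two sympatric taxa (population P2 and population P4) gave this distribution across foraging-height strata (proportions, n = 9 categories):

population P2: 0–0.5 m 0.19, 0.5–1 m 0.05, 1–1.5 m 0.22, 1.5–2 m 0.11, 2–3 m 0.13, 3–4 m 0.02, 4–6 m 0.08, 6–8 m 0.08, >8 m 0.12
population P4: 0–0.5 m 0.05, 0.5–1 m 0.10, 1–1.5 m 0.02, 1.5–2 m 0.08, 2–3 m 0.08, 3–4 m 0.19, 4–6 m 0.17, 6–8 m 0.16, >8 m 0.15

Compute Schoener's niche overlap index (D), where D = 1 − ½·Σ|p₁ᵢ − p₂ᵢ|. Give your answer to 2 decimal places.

Σ|p₁ᵢ − p₂ᵢ| = 0.14 + 0.05 + 0.20 + 0.03 + 0.05 + 0.17 + 0.09 + 0.08 + 0.03 = 0.84
D = 1 − ½ × 0.84 = 1 − 0.420 = 0.5800

0.58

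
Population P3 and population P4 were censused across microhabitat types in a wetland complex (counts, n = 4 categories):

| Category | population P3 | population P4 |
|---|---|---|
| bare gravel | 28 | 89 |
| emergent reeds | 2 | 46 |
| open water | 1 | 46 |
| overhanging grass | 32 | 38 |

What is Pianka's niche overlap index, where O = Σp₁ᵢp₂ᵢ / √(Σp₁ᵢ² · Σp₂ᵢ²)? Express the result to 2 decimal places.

0.77

Proportions for population P3 (n=63): 28/63=0.4444, 2/63=0.0317, 1/63=0.0159, 32/63=0.5079
Proportions for population P4 (n=219): 89/219=0.4064, 46/219=0.2100, 46/219=0.2100, 38/219=0.1735
Σ p₁ᵢp₂ᵢ = 0.180604 + 0.006657 + 0.003339 + 0.088121 = 0.278721
Σp_1ᵢ² = 0.4444² + 0.0317² + 0.0159² + 0.5079² = 0.197491 + 0.001005 + 0.000253 + 0.257962 = 0.456711
Σp_2ᵢ² = 0.4064² + 0.2100² + 0.2100² + 0.1735² = 0.165161 + 0.044100 + 0.044100 + 0.030102 = 0.283463
O = 0.278721 / √(0.456711 × 0.283463) = 0.278721 / 0.3598064 = 0.7746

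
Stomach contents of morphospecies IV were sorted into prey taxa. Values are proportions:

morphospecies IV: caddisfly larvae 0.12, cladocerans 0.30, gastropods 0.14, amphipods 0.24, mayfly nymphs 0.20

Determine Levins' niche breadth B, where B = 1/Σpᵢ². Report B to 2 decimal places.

4.51

Σpᵢ² = 0.12² + 0.30² + 0.14² + 0.24² + 0.20² = 0.0144 + 0.0900 + 0.0196 + 0.0576 + 0.0400 = 0.2216
B = 1 / 0.2216 = 4.5126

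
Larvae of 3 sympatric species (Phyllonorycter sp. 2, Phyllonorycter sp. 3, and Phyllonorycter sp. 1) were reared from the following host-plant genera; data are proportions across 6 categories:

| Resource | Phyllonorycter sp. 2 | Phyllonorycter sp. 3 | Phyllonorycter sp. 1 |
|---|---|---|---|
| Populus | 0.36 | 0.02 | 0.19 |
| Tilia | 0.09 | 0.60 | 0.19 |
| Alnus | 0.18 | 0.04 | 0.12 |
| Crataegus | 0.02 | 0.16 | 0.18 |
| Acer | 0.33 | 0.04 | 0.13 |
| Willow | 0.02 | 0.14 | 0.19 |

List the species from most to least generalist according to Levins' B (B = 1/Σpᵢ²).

Phyllonorycter sp. 1 > Phyllonorycter sp. 2 > Phyllonorycter sp. 3

Σp_2ᵢ² = 0.36² + 0.09² + 0.18² + 0.02² + 0.33² + 0.02² = 0.1296 + 0.0081 + 0.0324 + 0.0004 + 0.1089 + 0.0004 = 0.2798
B_2 = 1 / 0.2798 = 3.5740
Σp_3ᵢ² = 0.02² + 0.60² + 0.04² + 0.16² + 0.04² + 0.14² = 0.0004 + 0.3600 + 0.0016 + 0.0256 + 0.0016 + 0.0196 = 0.4088
B_3 = 1 / 0.4088 = 2.4462
Σp_1ᵢ² = 0.19² + 0.19² + 0.12² + 0.18² + 0.13² + 0.19² = 0.0361 + 0.0361 + 0.0144 + 0.0324 + 0.0169 + 0.0361 = 0.1720
B_1 = 1 / 0.1720 = 5.8140
Ranking by B (broadest → narrowest): Phyllonorycter sp. 1 (5.81) > Phyllonorycter sp. 2 (3.57) > Phyllonorycter sp. 3 (2.45)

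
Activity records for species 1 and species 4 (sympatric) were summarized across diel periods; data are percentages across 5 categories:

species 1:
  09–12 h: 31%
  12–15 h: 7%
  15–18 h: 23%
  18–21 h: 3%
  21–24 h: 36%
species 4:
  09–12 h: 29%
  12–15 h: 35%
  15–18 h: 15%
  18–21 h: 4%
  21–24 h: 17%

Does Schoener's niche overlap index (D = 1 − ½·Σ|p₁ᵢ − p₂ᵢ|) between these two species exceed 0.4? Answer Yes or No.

Yes

Convert percentages to proportions (divide by 100).
Σ|p₁ᵢ − p₂ᵢ| = 0.02 + 0.28 + 0.08 + 0.01 + 0.19 = 0.58
D = 1 − ½ × 0.58 = 1 − 0.290 = 0.7100
D = 0.7100 > 0.4 → Yes.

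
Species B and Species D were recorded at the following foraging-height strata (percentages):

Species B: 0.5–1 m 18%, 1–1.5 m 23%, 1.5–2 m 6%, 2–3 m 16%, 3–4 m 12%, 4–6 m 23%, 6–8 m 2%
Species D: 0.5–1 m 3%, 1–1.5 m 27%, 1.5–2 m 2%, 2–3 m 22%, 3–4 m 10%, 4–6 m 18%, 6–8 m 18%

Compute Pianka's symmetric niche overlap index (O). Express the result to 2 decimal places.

0.85

Convert percentages to proportions (divide by 100).
Σ p₁ᵢp₂ᵢ = 0.0054 + 0.0621 + 0.0012 + 0.0352 + 0.0120 + 0.0414 + 0.0036 = 0.1609
Σp_1ᵢ² = 0.18² + 0.23² + 0.06² + 0.16² + 0.12² + 0.23² + 0.02² = 0.0324 + 0.0529 + 0.0036 + 0.0256 + 0.0144 + 0.0529 + 0.0004 = 0.1822
Σp_2ᵢ² = 0.03² + 0.27² + 0.02² + 0.22² + 0.10² + 0.18² + 0.18² = 0.0009 + 0.0729 + 0.0004 + 0.0484 + 0.0100 + 0.0324 + 0.0324 = 0.1974
O = 0.1609 / √(0.1822 × 0.1974) = 0.1609 / 0.18965 = 0.8484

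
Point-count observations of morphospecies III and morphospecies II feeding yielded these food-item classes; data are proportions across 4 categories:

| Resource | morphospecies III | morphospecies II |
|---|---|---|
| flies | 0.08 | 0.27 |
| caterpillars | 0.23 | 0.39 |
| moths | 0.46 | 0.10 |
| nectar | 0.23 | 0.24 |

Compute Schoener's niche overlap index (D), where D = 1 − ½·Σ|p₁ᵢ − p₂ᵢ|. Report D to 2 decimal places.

Σ|p₁ᵢ − p₂ᵢ| = 0.19 + 0.16 + 0.36 + 0.01 = 0.72
D = 1 − ½ × 0.72 = 1 − 0.360 = 0.6400

0.64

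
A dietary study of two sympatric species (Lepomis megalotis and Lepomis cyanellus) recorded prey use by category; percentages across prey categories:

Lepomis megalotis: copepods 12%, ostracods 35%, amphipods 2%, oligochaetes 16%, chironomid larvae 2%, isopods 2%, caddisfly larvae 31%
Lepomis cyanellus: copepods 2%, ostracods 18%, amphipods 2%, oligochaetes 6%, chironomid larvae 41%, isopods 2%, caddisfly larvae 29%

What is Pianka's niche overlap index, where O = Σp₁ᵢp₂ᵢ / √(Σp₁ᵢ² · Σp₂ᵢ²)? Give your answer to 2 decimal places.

Convert percentages to proportions (divide by 100).
Σ p₁ᵢp₂ᵢ = 0.0024 + 0.0630 + 0.0004 + 0.0096 + 0.0082 + 0.0004 + 0.0899 = 0.1739
Σp_1ᵢ² = 0.12² + 0.35² + 0.02² + 0.16² + 0.02² + 0.02² + 0.31² = 0.0144 + 0.1225 + 0.0004 + 0.0256 + 0.0004 + 0.0004 + 0.0961 = 0.2598
Σp_2ᵢ² = 0.02² + 0.18² + 0.02² + 0.06² + 0.41² + 0.02² + 0.29² = 0.0004 + 0.0324 + 0.0004 + 0.0036 + 0.1681 + 0.0004 + 0.0841 = 0.2894
O = 0.1739 / √(0.2598 × 0.2894) = 0.1739 / 0.27420 = 0.6342

0.63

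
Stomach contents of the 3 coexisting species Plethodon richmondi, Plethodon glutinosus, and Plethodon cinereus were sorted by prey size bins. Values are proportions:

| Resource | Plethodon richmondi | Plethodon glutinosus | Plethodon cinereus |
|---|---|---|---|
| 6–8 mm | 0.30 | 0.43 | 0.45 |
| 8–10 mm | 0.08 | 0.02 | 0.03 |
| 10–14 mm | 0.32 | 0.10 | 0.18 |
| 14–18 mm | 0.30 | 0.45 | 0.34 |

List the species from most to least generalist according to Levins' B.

Plethodon richmondi > Plethodon cinereus > Plethodon glutinosus

Σp_richᵢ² = 0.30² + 0.08² + 0.32² + 0.30² = 0.0900 + 0.0064 + 0.1024 + 0.0900 = 0.2888
B_rich = 1 / 0.2888 = 3.4626
Σp_glutᵢ² = 0.43² + 0.02² + 0.10² + 0.45² = 0.1849 + 0.0004 + 0.0100 + 0.2025 = 0.3978
B_glut = 1 / 0.3978 = 2.5138
Σp_cineᵢ² = 0.45² + 0.03² + 0.18² + 0.34² = 0.2025 + 0.0009 + 0.0324 + 0.1156 = 0.3514
B_cine = 1 / 0.3514 = 2.8458
Ranking by B (broadest → narrowest): Plethodon richmondi (3.46) > Plethodon cinereus (2.85) > Plethodon glutinosus (2.51)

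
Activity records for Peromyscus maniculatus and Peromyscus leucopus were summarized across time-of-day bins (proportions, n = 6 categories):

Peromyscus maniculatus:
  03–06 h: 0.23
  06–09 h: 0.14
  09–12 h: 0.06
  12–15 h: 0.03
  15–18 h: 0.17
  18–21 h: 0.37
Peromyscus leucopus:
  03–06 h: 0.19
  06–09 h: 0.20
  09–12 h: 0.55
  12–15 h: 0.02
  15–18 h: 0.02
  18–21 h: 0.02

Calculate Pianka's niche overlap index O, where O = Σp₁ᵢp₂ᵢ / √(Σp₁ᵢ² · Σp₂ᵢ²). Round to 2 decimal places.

Σ p₁ᵢp₂ᵢ = 0.0437 + 0.0280 + 0.0330 + 0.0006 + 0.0034 + 0.0074 = 0.1161
Σp_1ᵢ² = 0.23² + 0.14² + 0.06² + 0.03² + 0.17² + 0.37² = 0.0529 + 0.0196 + 0.0036 + 0.0009 + 0.0289 + 0.1369 = 0.2428
Σp_2ᵢ² = 0.19² + 0.20² + 0.55² + 0.02² + 0.02² + 0.02² = 0.0361 + 0.0400 + 0.3025 + 0.0004 + 0.0004 + 0.0004 = 0.3798
O = 0.1161 / √(0.2428 × 0.3798) = 0.1161 / 0.30367 = 0.3823

0.38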